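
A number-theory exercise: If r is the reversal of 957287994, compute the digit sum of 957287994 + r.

39

Reversal of 957287994 is 499782759; 957287994 + 499782759 = 1457070753.
Digit sum of 1457070753: 1+4+5+7+0+7+0+7+5+3 = 39.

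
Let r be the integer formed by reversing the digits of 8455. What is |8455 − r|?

2907

Reverse of 8455 is 5548.
|8455 − 5548| = 2907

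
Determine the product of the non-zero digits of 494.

144

4×9×4 = 144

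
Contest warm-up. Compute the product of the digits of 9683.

1296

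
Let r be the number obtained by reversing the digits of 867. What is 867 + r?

Reverse of 867 is 768.
867 + 768 = 1635

1635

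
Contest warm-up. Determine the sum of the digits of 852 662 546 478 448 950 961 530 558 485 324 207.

8+5+2+6+6+2+5+4+6+4+7+8+4+4+8+9+5+0+9+6+1+5+3+0+5+5+8+4+8+5+3+2+4+2+0+7 = 170

170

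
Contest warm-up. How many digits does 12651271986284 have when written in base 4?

22

12651271986284 in base 4 is 2320012122210221301230, which has 22 digits.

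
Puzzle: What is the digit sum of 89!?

89! = 16507955160908461081216919262453619309839666236496541854913520707833171034378509739399912570787600662729080382999756800000000000000000000
Sum of its 137 digits: 549.

549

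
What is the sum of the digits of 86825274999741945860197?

8+6+8+2+5+2+7+4+9+9+9+7+4+1+9+4+5+8+6+0+1+9+7 = 130

130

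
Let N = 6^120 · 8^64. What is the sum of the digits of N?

6^120 · 8^64 = 14993713687631138977346916494521268088210623223503065615500260481312680764398482844446088840024105750959267064146310848229900793757655403309630274666496
Sum of its 152 digits: 657.

657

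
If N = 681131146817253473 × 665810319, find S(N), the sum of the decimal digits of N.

681131146817253473 × 665810319 = 453504146143231369561987887
Sum of its 27 digits: 123.

123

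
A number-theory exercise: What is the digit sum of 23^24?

23^24 = 480250763996501976790165756943041
Sum of its 33 digits: 154.

154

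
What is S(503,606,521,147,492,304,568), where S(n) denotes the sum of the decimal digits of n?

5+0+3+6+0+6+5+2+1+1+4+7+4+9+2+3+0+4+5+6+8 = 81

81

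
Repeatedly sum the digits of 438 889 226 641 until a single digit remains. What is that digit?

4+3+8+8+8+9+2+2+6+6+4+1 = 61
6+1 = 7

7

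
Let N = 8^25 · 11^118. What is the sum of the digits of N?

8^25 · 11^118 = 28945864412785193165156185811491968442653847247809652851724396970508358488035587831110010764844023559960993131722759602636325330794818510109278208
Sum of its 146 digits: 659.

659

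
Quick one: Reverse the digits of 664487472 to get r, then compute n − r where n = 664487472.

Reverse of 664487472 is 274784466.
664487472 − 274784466 = 389703006

389703006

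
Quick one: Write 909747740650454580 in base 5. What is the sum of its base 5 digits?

909747740650454580 in base 5 is 30112414423440323004021310.
Digit sum: 3+0+1+1+2+4+1+4+4+2+3+4+4+0+3+2+3+0+0+4+0+2+1+3+1+0 = 52.

52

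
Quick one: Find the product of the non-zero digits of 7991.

567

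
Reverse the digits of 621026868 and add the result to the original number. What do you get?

Reverse of 621026868 is 868620126.
621026868 + 868620126 = 1489646994

1489646994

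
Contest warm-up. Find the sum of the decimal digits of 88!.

531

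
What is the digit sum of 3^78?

153

3^78 = 16423203268260658146231467800709255289
Sum of its 38 digits: 153.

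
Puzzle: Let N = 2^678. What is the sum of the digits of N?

928

2^678 = 1254114127528279663858649702758819738757691336351197686075754380957778013777036862877289423055073845679040662969631723812346323072954131093770936672842951023567968290121184491680065097304421119039367020544
Sum of its 205 digits: 928.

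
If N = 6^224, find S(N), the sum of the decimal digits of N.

828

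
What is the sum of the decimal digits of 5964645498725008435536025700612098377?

165

5+9+6+4+6+4+5+4+9+8+7+2+5+0+0+8+4+3+5+5+3+6+0+2+5+7+0+0+6+1+2+0+9+8+3+7+7 = 165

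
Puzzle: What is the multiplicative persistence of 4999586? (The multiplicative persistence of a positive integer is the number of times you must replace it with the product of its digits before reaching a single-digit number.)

4999586 → 699840 → 0 (2 steps)

2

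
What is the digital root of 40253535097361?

8

4+0+2+5+3+5+3+5+0+9+7+3+6+1 = 53
5+3 = 8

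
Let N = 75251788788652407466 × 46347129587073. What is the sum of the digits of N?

75251788788652407466 × 46347129587073 = 3487704406646720264507799922287018
Sum of its 34 digits: 156.

156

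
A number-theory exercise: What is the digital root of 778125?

3

7+7+8+1+2+5 = 30
3+0 = 3
(Equivalently, 778125 mod 9 = 3.)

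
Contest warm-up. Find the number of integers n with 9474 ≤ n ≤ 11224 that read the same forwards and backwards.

18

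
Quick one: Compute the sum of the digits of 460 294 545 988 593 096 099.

4+6+0+2+9+4+5+4+5+9+8+8+5+9+3+0+9+6+0+9+9 = 114

114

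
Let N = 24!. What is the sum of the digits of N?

81

24! = 620448401733239439360000
Sum of its 24 digits: 81.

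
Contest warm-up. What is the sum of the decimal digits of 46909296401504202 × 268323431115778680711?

46909296401504202 × 268323431115778680711 = 12586863361678657492004478263482847622
Sum of its 38 digits: 180.

180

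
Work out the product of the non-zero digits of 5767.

5×7×6×7 = 1470

1470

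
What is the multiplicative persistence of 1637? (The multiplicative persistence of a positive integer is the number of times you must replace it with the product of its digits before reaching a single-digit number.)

1637 → 126 → 12 → 2 (3 steps)

3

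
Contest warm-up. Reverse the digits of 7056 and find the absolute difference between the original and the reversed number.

549

Reverse of 7056 is 6507.
|7056 − 6507| = 549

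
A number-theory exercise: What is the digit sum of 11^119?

581

11^119 = 8428097165257278361683691499472167805427945590645185249985888911620372494740724269768850821680803758000546002962963126332291
Sum of its 124 digits: 581.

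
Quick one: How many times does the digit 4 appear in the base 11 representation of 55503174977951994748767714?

55503174977951994748767714 in base 11 is 56A91A2984515950332426A96.
The digit 4 appears 2 times.

2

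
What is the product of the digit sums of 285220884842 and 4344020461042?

1802

S(285220884842) = 2+8+5+2+2+0+8+8+4+8+4+2 = 53.
S(4344020461042) = 4+3+4+4+0+2+0+4+6+1+0+4+2 = 34.
53 · 34 = 1802.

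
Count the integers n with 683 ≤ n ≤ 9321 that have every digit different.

4445

The integers in [683, 9321] that have every digit different: 683, 684, 685, 687, 689, 690, …, 9320, 9321.
4445 qualify.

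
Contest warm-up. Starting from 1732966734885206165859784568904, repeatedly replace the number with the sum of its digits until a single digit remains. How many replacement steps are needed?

2

1732966734885206165859784568904 → 162 → 9 (2 steps)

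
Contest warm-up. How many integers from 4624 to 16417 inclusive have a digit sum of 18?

829

The integers in [4624, 16417] that have a digit sum of 18: 4626, 4635, 4644, 4653, 4662, 4671, …, 16407, 16416.
829 qualify.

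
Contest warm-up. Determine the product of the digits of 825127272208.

0

8×2×5×1×2×7×2×7×2×2×0×8 = 0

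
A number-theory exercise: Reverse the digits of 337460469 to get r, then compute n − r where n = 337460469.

-626604264

Reverse of 337460469 is 964064733.
337460469 − 964064733 = -626604264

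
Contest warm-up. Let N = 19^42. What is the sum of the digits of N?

19^42 = 510095203738582479622335815880298130716653502143703561
Sum of its 54 digits: 217.

217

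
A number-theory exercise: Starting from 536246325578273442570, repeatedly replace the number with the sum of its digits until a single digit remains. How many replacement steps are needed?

2

536246325578273442570 → 90 → 9 (2 steps)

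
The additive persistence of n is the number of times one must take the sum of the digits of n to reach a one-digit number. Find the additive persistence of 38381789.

3

38381789 → 47 → 11 → 2 (3 steps)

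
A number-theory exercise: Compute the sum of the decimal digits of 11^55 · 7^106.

734

11^55 · 7^106 = 719432288381777790895224230939861637587882894155009072237327638599630273687653066265044679675209749978331192673974383618169369697423557739306006099
Sum of its 147 digits: 734.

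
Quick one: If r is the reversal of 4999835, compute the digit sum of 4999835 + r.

Reversal of 4999835 is 5389994; 4999835 + 5389994 = 10389829.
Digit sum of 10389829: 1+0+3+8+9+8+2+9 = 40.

40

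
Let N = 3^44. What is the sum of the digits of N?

3^44 = 984770902183611232881
Sum of its 21 digits: 90.

90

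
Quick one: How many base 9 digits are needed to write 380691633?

9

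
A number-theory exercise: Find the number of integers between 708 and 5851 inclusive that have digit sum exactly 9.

150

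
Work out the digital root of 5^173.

2

The digital root of n equals n mod 9 (or 9 when 9 | n), so we need 5^173 mod 9.
5^173 ≡ 2 (mod 9), so the digital root is 2.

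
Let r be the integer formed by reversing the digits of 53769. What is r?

96735

Reversing 53769 gives 96735.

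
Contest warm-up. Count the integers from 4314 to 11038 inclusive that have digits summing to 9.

88

The integers in [4314, 11038] that have digits summing to 9: 4320, 4401, 4410, 4500, 5004, 5013, …, 11025, 11034.
88 qualify.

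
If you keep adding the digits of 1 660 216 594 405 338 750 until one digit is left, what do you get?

3

1+6+6+0+2+1+6+5+9+4+4+0+5+3+3+8+7+5+0 = 75
7+5 = 12
1+2 = 3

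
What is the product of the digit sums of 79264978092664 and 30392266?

S(79264978092664) = 7+9+2+6+4+9+7+8+0+9+2+6+6+4 = 79.
S(30392266) = 3+0+3+9+2+2+6+6 = 31.
79 · 31 = 2449.

2449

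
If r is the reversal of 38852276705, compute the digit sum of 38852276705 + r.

Reversal of 38852276705 is 50767225883; 38852276705 + 50767225883 = 89619502588.
Digit sum of 89619502588: 8+9+6+1+9+5+0+2+5+8+8 = 61.

61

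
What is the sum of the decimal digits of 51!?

51! = 1551118753287382280224243016469303211063259720016986112000000000000
Sum of its 67 digits: 198.

198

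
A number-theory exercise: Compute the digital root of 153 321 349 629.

1+5+3+3+2+1+3+4+9+6+2+9 = 48
4+8 = 12
1+2 = 3

3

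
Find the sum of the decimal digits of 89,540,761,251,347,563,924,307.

8+9+5+4+0+7+6+1+2+5+1+3+4+7+5+6+3+9+2+4+3+0+7 = 101

101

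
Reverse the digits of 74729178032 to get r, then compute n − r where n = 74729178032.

51641985285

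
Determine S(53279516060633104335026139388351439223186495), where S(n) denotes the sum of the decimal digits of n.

177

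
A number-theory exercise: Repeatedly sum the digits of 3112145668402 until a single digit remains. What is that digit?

7

3+1+1+2+1+4+5+6+6+8+4+0+2 = 43
4+3 = 7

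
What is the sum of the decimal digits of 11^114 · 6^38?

11^114 · 6^38 = 19431826431348010631886777165410227185470392654566000715630843245770534618074841979253866511564022532235648777835371634688428170350906247110885113856
Sum of its 149 digits: 630.

630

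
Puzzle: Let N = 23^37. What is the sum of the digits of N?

23^37 = 242063847902005849254176436075394136454464685331703
Sum of its 51 digits: 212.

212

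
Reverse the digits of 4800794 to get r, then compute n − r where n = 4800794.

Reverse of 4800794 is 4970084.
4800794 − 4970084 = -169290

-169290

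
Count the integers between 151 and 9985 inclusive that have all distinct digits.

The integers in [151, 9985] that have all distinct digits: 152, 153, 154, 156, 157, 158, …, 9875, 9876.
5151 qualify.

5151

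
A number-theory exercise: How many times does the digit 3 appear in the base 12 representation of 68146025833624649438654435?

68146025833624649438654435 in base 12 is A3532B46AA5137452018416B.
The digit 3 appears 3 times.

3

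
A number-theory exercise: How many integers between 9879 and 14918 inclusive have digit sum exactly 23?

The integers in [9879, 14918] that have digit sum exactly 23: 9905, 9914, 9923, 9932, 9941, 9950, …, 14909, 14918.
183 qualify.

183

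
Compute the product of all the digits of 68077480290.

0

6×8×0×7×7×4×8×0×2×9×0 = 0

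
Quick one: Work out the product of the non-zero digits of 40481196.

4×4×8×1×1×9×6 = 6912

6912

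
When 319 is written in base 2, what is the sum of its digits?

319 in base 2 is 100111111.
Digit sum: 1+0+0+1+1+1+1+1+1 = 7.

7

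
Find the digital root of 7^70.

7

The digital root of n equals n mod 9 (or 9 when 9 | n), so we need 7^70 mod 9.
7^70 ≡ 7 (mod 9), so the digital root is 7.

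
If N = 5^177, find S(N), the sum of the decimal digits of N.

584

5^177 = 5220243574398819621368235287405238044560931406455173238206909164375778595677988981778316901483094625291414558887481689453125
Sum of its 124 digits: 584.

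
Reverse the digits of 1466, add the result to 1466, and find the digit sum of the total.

Reversal of 1466 is 6641; 1466 + 6641 = 8107.
Digit sum of 8107: 8+1+0+7 = 16.

16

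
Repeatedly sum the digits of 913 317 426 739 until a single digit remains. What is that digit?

1

9+1+3+3+1+7+4+2+6+7+3+9 = 55
5+5 = 10
1+0 = 1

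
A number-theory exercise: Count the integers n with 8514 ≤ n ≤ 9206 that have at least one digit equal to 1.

210

The integers in [8514, 9206] that have at least one digit equal to 1: 8514, 8515, 8516, 8517, 8518, 8519, …, 9199, 9201.
210 qualify.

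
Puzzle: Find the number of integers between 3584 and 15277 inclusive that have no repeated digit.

The integers in [3584, 15277] that have no repeated digit: 3584, 3586, 3587, 3589, 3590, 3591, …, 15274, 15276.
4673 qualify.

4673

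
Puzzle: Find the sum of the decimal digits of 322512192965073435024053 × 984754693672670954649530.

322512192965073435024053 × 984754693672670954649530 = 317595395789022234957496140545019892707735145090
Sum of its 48 digits: 220.

220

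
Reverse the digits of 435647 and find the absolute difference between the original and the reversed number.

310887

Reverse of 435647 is 746534.
|435647 − 746534| = 310887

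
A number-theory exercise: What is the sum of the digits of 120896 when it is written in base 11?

26

120896 in base 11 is 82916.
Digit sum: 8+2+9+1+6 = 26.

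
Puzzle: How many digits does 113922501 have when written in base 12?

113922501 in base 12 is 3219B459, which has 8 digits.

8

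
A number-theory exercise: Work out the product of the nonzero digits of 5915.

5×9×1×5 = 225

225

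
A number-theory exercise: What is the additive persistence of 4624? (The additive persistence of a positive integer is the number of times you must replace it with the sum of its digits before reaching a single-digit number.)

2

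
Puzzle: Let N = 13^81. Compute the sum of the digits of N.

397

13^81 = 1695944113566709517484636187661516861140855543234405659039410058251625487462691115859137613
Sum of its 91 digits: 397.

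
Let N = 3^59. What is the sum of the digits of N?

3^59 = 14130386091738734504764811067
Sum of its 29 digits: 117.

117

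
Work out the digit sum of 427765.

31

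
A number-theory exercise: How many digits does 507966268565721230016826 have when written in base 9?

25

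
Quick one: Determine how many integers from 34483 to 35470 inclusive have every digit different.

361

The integers in [34483, 35470] that have every digit different: 34501, 34502, 34506, 34507, 34508, 34509, …, 35469, 35470.
361 qualify.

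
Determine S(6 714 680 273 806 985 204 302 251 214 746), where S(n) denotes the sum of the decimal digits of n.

6+7+1+4+6+8+0+2+7+3+8+0+6+9+8+5+2+0+4+3+0+2+2+5+1+2+1+4+7+4+6 = 123

123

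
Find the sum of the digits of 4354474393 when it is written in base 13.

4354474393 in base 13 is 5451B3389.
Digit sum: 5+4+5+1+11+3+3+8+9 = 49.

49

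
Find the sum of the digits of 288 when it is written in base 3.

4

288 in base 3 is 101200.
Digit sum: 1+0+1+2+0+0 = 4.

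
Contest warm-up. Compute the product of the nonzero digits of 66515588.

288000

6×6×5×1×5×5×8×8 = 288000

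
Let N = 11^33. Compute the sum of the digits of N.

11^33 = 23225154419887808141001767796309131
Sum of its 35 digits: 143.

143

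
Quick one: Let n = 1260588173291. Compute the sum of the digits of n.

53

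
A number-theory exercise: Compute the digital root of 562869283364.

5+6+2+8+6+9+2+8+3+3+6+4 = 62
6+2 = 8

8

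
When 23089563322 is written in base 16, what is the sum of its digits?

23089563322 in base 16 is 5603EC6BA.
Digit sum: 5+6+0+3+14+12+6+11+10 = 67.

67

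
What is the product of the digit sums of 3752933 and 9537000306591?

1536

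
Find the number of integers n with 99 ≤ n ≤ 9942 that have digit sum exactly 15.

The integers in [99, 9942] that have digit sum exactly 15: 159, 168, 177, 186, 195, 249, …, 9510, 9600.
588 qualify.

588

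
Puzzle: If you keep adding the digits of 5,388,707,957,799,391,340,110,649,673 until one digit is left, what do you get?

6

5+3+8+8+7+0+7+9+5+7+7+9+9+3+9+1+3+4+0+1+1+0+6+4+9+6+7+3 = 141
1+4+1 = 6
(Equivalently, 5,388,707,957,799,391,340,110,649,673 mod 9 = 6.)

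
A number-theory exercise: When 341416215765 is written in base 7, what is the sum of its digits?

341416215765 in base 7 is 33444416644152.
Digit sum: 3+3+4+4+4+4+1+6+6+4+4+1+5+2 = 51.

51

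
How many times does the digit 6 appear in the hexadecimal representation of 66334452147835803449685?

1

66334452147835803449685 in base 16 is E0BFF7385776CBEB955.
The digit 6 appears 1 time.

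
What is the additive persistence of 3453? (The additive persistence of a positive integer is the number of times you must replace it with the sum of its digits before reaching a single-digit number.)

3453 → 15 → 6 (2 steps)

2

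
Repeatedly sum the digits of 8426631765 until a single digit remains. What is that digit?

8+4+2+6+6+3+1+7+6+5 = 48
4+8 = 12
1+2 = 3

3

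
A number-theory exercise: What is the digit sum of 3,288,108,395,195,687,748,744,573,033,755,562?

168

3+2+8+8+1+0+8+3+9+5+1+9+5+6+8+7+7+4+8+7+4+4+5+7+3+0+3+3+7+5+5+5+6+2 = 168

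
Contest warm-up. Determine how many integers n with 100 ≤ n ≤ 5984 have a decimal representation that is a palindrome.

139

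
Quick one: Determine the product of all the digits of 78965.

15120

7×8×9×6×5 = 15120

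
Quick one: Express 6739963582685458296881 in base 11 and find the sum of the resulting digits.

101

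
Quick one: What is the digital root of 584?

8

5+8+4 = 17
1+7 = 8
(Equivalently, 584 mod 9 = 8.)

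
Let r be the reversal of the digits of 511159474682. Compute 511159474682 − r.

224684523567

Reverse of 511159474682 is 286474951115.
511159474682 − 286474951115 = 224684523567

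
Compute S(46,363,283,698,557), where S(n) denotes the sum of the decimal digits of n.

75

4+6+3+6+3+2+8+3+6+9+8+5+5+7 = 75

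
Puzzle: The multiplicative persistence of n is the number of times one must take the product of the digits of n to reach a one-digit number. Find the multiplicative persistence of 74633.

74633 → 1512 → 10 → 0 (3 steps)

3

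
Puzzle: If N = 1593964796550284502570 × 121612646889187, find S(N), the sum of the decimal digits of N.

174

1593964796550284502570 × 121612646889187 = 193846277956664545960489326206710590
Sum of its 36 digits: 174.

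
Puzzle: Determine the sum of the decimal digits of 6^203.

6^203 = 92194248343397918572146576568055126186085568996569716771023481049984392782717863628119582097603533016111568140802044043486164491951800572354947367854686601216
Sum of its 158 digits: 720.

720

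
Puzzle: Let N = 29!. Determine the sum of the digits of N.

126

29! = 8841761993739701954543616000000
Sum of its 31 digits: 126.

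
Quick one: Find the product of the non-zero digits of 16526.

1×6×5×2×6 = 360

360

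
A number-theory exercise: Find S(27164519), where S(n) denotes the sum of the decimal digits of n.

35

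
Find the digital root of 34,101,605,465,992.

1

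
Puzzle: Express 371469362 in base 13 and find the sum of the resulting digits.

371469362 in base 13 is 5BC62374.
Digit sum: 5+11+12+6+2+3+7+4 = 50.

50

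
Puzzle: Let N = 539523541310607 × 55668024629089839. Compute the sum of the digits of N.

135

539523541310607 × 55668024629089839 = 30034209785652639670367606622273
Sum of its 32 digits: 135.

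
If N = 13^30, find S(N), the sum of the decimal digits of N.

13^30 = 2619995643649944960380551432833049
Sum of its 34 digits: 163.

163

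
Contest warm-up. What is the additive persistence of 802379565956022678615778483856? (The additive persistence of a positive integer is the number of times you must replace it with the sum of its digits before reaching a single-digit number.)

802379565956022678615778483856 → 158 → 14 → 5 (3 steps)

3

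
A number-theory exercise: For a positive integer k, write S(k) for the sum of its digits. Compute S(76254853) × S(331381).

760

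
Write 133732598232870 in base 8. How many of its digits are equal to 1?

133732598232870 in base 8 is 3632041400633446.
The digit 1 appears 1 time.

1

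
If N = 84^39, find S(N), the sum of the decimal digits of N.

342

84^39 = 1114017867400699357552287251182196715747409883110512589474470578368454590464
Sum of its 76 digits: 342.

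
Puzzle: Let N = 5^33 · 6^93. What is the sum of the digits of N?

279

5^33 · 6^93 = 271691736004982613021580716599968279633250483006699272088322048000000000000000000000000000000000
Sum of its 96 digits: 279.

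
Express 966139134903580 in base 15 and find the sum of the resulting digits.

92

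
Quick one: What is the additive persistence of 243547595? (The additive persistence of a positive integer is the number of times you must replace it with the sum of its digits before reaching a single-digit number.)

2

243547595 → 44 → 8 (2 steps)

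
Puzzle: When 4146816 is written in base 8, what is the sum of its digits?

23

4146816 in base 8 is 17643200.
Digit sum: 1+7+6+4+3+2+0+0 = 23.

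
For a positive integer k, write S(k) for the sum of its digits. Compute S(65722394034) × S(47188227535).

2340

S(65722394034) = 6+5+7+2+2+3+9+4+0+3+4 = 45.
S(47188227535) = 4+7+1+8+8+2+2+7+5+3+5 = 52.
45 · 52 = 2340.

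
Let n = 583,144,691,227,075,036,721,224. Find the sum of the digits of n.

5+8+3+1+4+4+6+9+1+2+2+7+0+7+5+0+3+6+7+2+1+2+2+4 = 91

91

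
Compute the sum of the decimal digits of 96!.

96! = 991677934870949689209571401541893801158183648651267795444376054838492222809091499987689476037000748982075094738965754305639874560000000000000000000000
Sum of its 150 digits: 648.

648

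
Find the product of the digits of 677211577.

144060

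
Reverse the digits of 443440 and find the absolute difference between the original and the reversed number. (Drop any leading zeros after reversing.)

399096

Reverse of 443440 is 44344.
|443440 − 44344| = 399096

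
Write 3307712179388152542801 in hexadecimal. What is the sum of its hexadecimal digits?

3307712179388152542801 in base 16 is B34FBA4E24AFFBF651.
Digit sum: 11+3+4+15+11+10+4+14+2+4+10+15+15+11+15+6+5+1 = 156.

156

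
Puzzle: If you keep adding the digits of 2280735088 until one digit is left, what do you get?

7

2+2+8+0+7+3+5+0+8+8 = 43
4+3 = 7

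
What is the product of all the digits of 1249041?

0

1×2×4×9×0×4×1 = 0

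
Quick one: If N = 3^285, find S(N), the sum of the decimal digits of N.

585

3^285 = 9540202543551810321951771475143599158212099055721626495417399393442928940685104209944367620174062135063700980192985712626997494148209043
Sum of its 136 digits: 585.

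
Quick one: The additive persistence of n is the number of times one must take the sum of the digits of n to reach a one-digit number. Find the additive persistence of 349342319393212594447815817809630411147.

3

349342319393212594447815817809630411147 → 165 → 12 → 3 (3 steps)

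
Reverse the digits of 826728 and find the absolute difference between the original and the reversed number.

900

Reverse of 826728 is 827628.
|826728 − 827628| = 900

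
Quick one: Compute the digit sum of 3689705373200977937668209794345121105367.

3+6+8+9+7+0+5+3+7+3+2+0+0+9+7+7+9+3+7+6+6+8+2+0+9+7+9+4+3+4+5+1+2+1+1+0+5+3+6+7 = 184

184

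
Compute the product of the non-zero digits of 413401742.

4×1×3×4×1×7×4×2 = 2688

2688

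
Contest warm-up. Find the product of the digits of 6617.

6×6×1×7 = 252

252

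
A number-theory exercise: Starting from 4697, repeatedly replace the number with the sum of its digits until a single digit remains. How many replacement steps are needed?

4697 → 26 → 8 (2 steps)

2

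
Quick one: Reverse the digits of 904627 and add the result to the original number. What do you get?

1631036

Reverse of 904627 is 726409.
904627 + 726409 = 1631036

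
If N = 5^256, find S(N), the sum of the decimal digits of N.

5^256 = 86361685550944446253863518628003995711160003644362813850237034701685918031624270579715075034722882265605472939461496635969950989468319466936530037770580747746862471103668212890625
Sum of its 179 digits: 805.

805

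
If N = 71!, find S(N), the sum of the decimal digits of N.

71! = 850478588567862317521167644239926010288584608120796235886430763388588680378079017697280000000000000000
Sum of its 102 digits: 423.

423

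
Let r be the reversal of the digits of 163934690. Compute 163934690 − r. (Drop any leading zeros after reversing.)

67495329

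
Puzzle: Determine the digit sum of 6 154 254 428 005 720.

6+1+5+4+2+5+4+4+2+8+0+0+5+7+2+0 = 55

55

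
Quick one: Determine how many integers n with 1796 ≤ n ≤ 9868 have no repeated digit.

The integers in [1796, 9868] that have no repeated digit: 1796, 1798, 1802, 1803, 1804, 1805, …, 9865, 9867.
4139 qualify.

4139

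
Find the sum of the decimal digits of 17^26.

163

17^26 = 98100666009922840441972689847969
Sum of its 32 digits: 163.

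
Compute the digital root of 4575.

4+5+7+5 = 21
2+1 = 3
(Equivalently, 4575 mod 9 = 3.)

3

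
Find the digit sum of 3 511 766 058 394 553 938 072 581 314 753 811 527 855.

179

3+5+1+1+7+6+6+0+5+8+3+9+4+5+5+3+9+3+8+0+7+2+5+8+1+3+1+4+7+5+3+8+1+1+5+2+7+8+5+5 = 179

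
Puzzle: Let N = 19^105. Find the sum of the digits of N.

604

19^105 = 185835251625667540428459409118176696577935159390840071632914230815354742746536029054367203570579173941779308170594025487105024327898099
Sum of its 135 digits: 604.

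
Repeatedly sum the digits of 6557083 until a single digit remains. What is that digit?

7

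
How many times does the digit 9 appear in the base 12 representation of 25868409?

25868409 in base 12 is 87B6189.
The digit 9 appears 1 time.

1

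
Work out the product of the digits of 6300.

0

6×3×0×0 = 0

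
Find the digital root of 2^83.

The digital root of n equals n mod 9 (or 9 when 9 | n), so we need 2^83 mod 9.
2^83 ≡ 5 (mod 9), so the digital root is 5.

5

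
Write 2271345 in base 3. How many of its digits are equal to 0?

2271345 in base 3 is 11021101200220.
The digit 0 appears 5 times.

5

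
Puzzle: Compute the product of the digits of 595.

225

5×9×5 = 225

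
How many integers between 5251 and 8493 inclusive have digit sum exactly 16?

The integers in [5251, 8493] that have digit sum exactly 16: 5254, 5263, 5272, 5281, 5290, 5308, …, 8431, 8440.
200 qualify.

200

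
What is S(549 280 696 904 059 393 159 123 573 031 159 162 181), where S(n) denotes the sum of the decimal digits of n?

5+4+9+2+8+0+6+9+6+9+0+4+0+5+9+3+9+3+1+5+9+1+2+3+5+7+3+0+3+1+1+5+9+1+6+2+1+8+1 = 165

165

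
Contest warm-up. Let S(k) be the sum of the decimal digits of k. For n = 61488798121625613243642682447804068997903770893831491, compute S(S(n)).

First digit sum: 253.
2+5+3 = 10.

10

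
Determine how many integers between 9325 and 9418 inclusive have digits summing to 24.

The integers in [9325, 9418] that have digits summing to 24: 9339, 9348, 9357, 9366, 9375, 9384, 9393.
7 qualify.

7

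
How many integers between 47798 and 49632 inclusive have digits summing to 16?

25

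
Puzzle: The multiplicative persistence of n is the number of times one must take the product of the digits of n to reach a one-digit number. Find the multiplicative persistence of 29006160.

29006160 → 0 (1 step)

1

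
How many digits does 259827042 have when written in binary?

28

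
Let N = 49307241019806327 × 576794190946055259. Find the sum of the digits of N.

49307241019806327 × 576794190946055259 = 28440130191801339012408428819823693
Sum of its 35 digits: 135.

135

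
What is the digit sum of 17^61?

17^61 = 1141258970201721810128501051901303399553000691993639838764066592228085041617
Sum of its 76 digits: 296.

296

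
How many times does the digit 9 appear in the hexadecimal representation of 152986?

152986 in base 16 is 2559A.
The digit 9 appears 1 time.

1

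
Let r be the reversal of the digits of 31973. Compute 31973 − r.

Reverse of 31973 is 37913.
31973 − 37913 = -5940

-5940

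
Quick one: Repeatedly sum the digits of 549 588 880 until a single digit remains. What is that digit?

1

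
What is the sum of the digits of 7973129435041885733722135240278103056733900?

7+9+7+3+1+2+9+4+3+5+0+4+1+8+8+5+7+3+3+7+2+2+1+3+5+2+4+0+2+7+8+1+0+3+0+5+6+7+3+3+9+0+0 = 169

169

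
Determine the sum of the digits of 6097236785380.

64

6+0+9+7+2+3+6+7+8+5+3+8+0 = 64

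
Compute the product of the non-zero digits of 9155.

225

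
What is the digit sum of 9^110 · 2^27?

9^110 · 2^27 = 124304233885097338478654161836717152914979530806815550338724920774855029931507234822700095525483335465655680892928
Sum of its 114 digits: 513.

513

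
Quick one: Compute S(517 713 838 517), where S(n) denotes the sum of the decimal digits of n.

56

5+1+7+7+1+3+8+3+8+5+1+7 = 56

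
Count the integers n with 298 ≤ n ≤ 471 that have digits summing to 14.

14

The integers in [298, 471] that have digits summing to 14: 329, 338, 347, 356, 365, 374, …, 455, 464.
14 qualify.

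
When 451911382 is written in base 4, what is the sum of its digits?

31

451911382 in base 4 is 122323321323112.
Digit sum: 1+2+2+3+2+3+3+2+1+3+2+3+1+1+2 = 31.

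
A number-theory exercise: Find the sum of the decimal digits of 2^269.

2^269 = 948568795032094272909893509191171341133987714380927500611236528192824358010355712
Sum of its 81 digits: 347.

347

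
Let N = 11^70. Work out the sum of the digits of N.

11^70 = 7897469567994392174328988784504809847540729881935024059662581894710332201
Sum of its 73 digits: 367.

367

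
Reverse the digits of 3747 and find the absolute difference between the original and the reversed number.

3726

Reverse of 3747 is 7473.
|3747 − 7473| = 3726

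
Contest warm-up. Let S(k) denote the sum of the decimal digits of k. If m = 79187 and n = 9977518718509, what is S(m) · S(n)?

2432

S(79187) = 7+9+1+8+7 = 32.
S(9977518718509) = 9+9+7+7+5+1+8+7+1+8+5+0+9 = 76.
32 · 76 = 2432.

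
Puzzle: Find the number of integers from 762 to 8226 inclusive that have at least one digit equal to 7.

2742

The integers in [762, 8226] that have at least one digit equal to 7: 762, 763, 764, 765, 766, 767, …, 8207, 8217.
2742 qualify.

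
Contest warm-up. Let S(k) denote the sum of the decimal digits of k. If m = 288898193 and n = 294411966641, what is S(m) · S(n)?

2968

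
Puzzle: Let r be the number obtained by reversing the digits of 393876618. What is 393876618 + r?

1210555011

Reverse of 393876618 is 816678393.
393876618 + 816678393 = 1210555011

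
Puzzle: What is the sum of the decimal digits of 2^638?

868

2^638 = 1140610154405548804660292901425072831223307126812139982644798129474818791802169346626478202829342849944660577393398601827672176180343859499563165329930553547062998668590066237520718548061650944
Sum of its 193 digits: 868.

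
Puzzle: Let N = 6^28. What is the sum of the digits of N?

6^28 = 6140942214464815497216
Sum of its 22 digits: 90.

90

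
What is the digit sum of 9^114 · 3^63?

9^114 · 3^63 = 6954807654249269724702841405379683786336620211621065715159284157819895197759440969049443995106891296461438014560686584505081173234044392347
Sum of its 139 digits: 639.

639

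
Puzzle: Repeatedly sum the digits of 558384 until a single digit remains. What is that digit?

6

5+5+8+3+8+4 = 33
3+3 = 6
(Equivalently, 558384 mod 9 = 6.)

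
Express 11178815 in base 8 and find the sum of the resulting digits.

32

11178815 in base 8 is 52511477.
Digit sum: 5+2+5+1+1+4+7+7 = 32.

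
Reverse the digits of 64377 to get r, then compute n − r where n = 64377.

Reverse of 64377 is 77346.
64377 − 77346 = -12969

-12969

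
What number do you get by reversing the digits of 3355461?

1645533

Reversing 3355461 gives 1645533.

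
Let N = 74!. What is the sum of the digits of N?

378

74! = 330788544151938641225953028221253782145683251820934971170611926835411235700971565459250872320000000000000000
Sum of its 108 digits: 378.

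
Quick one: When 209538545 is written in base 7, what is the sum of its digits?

29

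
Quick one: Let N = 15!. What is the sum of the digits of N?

45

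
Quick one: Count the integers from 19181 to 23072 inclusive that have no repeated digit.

991

The integers in [19181, 23072] that have no repeated digit: 19203, 19204, 19205, 19206, 19207, 19208, …, 23069, 23071.
991 qualify.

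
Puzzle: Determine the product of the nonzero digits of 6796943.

6×7×9×6×9×4×3 = 244944

244944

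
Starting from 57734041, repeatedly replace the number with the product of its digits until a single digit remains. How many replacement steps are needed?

57734041 → 0 (1 step)

1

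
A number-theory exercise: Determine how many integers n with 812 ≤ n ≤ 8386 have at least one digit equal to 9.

The integers in [812, 8386] that have at least one digit equal to 9: 819, 829, 839, 849, 859, 869, …, 8369, 8379.
2080 qualify.

2080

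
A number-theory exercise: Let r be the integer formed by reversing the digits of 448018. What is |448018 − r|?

362826

Reverse of 448018 is 810844.
|448018 − 810844| = 362826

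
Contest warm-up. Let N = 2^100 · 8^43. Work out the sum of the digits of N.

326

2^100 · 8^43 = 862718293348820473429344482784628181556388621521298319395315527974912
Sum of its 69 digits: 326.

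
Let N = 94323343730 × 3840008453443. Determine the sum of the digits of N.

95

94323343730 × 3840008453443 = 362202437280209790962390
Sum of its 24 digits: 95.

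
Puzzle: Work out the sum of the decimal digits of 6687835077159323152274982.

6+6+8+7+8+3+5+0+7+7+1+5+9+3+2+3+1+5+2+2+7+4+9+8+2 = 120

120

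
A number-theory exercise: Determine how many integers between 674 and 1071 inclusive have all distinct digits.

271

The integers in [674, 1071] that have all distinct digits: 674, 675, 678, 679, 680, 681, …, 1068, 1069.
271 qualify.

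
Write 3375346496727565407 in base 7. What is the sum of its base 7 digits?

3375346496727565407 in base 7 is 6020532150626552661525.
Digit sum: 6+0+2+0+5+3+2+1+5+0+6+2+6+5+5+2+6+6+1+5+2+5 = 75.

75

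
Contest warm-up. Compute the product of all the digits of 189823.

3456

1×8×9×8×2×3 = 3456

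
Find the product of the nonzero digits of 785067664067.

7×8×5×6×7×6×6×4×6×7 = 71124480

71124480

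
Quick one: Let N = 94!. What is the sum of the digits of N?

549

94! = 108736615665674308027365285256786601004186803580182872307497374434045199869417927630229109214583415458560865651202385340530688000000000000000000000
Sum of its 147 digits: 549.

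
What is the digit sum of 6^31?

99

6^31 = 1326443518324400147398656
Sum of its 25 digits: 99.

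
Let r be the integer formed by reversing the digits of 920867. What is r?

768029

Reversing 920867 gives 768029.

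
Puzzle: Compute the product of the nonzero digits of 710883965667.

7×1×8×8×3×9×6×5×6×6×7 = 91445760

91445760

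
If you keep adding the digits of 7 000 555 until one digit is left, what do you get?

7+0+0+0+5+5+5 = 22
2+2 = 4

4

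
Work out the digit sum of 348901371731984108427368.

3+4+8+9+0+1+3+7+1+7+3+1+9+8+4+1+0+8+4+2+7+3+6+8 = 107

107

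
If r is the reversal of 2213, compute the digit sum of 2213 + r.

Reversal of 2213 is 3122; 2213 + 3122 = 5335.
Digit sum of 5335: 5+3+3+5 = 16.

16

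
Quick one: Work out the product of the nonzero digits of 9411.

36

9×4×1×1 = 36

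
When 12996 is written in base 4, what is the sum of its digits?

9

12996 in base 4 is 3023010.
Digit sum: 3+0+2+3+0+1+0 = 9.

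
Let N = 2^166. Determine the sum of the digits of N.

2^166 = 93536104789177786765035829293842113257979682750464
Sum of its 50 digits: 250.

250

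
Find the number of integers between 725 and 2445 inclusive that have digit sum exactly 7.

48

The integers in [725, 2445] that have digit sum exactly 7: 1006, 1015, 1024, 1033, 1042, 1051, …, 2401, 2410.
48 qualify.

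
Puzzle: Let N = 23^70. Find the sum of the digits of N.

409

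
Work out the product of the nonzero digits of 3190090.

243

3×1×9×9 = 243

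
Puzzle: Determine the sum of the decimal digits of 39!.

39! = 20397882081197443358640281739902897356800000000
Sum of its 47 digits: 189.

189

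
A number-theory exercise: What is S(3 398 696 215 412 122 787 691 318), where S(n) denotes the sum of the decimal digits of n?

114

3+3+9+8+6+9+6+2+1+5+4+1+2+1+2+2+7+8+7+6+9+1+3+1+8 = 114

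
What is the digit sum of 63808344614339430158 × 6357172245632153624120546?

184

63808344614339430158 × 6357172245632153624120546 = 405640637422010530706640958560354753539826268
Sum of its 45 digits: 184.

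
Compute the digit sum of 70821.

18

7+0+8+2+1 = 18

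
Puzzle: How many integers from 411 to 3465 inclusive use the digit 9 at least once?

818

The integers in [411, 3465] that use the digit 9 at least once: 419, 429, 439, 449, 459, 469, …, 3449, 3459.
818 qualify.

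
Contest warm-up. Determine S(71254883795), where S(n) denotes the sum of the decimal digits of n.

59

7+1+2+5+4+8+8+3+7+9+5 = 59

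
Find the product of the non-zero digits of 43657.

2520

4×3×6×5×7 = 2520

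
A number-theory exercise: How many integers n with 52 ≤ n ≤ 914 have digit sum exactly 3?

The integers in [52, 914] that have digit sum exactly 3: 102, 111, 120, 201, 210, 300.
6 qualify.

6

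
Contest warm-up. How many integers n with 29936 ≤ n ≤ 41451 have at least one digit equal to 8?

3807

The integers in [29936, 41451] that have at least one digit equal to 8: 29938, 29948, 29958, 29968, 29978, 29980, …, 41438, 41448.
3807 qualify.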